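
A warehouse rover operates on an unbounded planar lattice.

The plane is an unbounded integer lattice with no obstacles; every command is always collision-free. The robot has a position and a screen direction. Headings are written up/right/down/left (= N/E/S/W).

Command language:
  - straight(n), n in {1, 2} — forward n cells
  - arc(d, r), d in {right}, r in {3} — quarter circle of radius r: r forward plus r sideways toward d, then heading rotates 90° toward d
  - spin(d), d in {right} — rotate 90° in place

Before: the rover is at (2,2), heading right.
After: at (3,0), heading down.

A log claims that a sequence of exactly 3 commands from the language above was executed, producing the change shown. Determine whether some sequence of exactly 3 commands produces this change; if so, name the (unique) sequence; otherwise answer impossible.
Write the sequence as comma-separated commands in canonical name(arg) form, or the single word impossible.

straight(1), spin(right), straight(2)

key: cell and facing (now S) both changed — the 3 commands mix motion and turning
from: at (2,2), heading right
t=1 straight(1) ⇒ at (3,2), heading right
t=2 spin(right) ⇒ at (3,2), heading down
t=3 straight(2) ⇒ at (3,0), heading down
no rival 3-sequence matches.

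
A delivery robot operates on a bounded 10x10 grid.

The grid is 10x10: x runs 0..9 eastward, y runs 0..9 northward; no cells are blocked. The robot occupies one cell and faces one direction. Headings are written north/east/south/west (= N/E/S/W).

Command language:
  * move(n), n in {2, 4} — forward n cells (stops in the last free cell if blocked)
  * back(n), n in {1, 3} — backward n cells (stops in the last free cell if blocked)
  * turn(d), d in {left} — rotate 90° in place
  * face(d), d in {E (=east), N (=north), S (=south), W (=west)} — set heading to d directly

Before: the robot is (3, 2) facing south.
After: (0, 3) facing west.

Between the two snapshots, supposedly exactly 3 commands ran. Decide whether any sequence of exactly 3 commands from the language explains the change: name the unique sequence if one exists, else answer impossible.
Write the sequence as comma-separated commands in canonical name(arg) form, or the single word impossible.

key: order matters: swapping back(1) and move(4) lands elsewhere
initial: (3, 2) facing south
1. back(1) → (3, 3) facing south
2. face(W) → (3, 3) facing west
3. move(4) → (0, 3) facing west
no rival 3-sequence matches.

back(1), face(W), move(4)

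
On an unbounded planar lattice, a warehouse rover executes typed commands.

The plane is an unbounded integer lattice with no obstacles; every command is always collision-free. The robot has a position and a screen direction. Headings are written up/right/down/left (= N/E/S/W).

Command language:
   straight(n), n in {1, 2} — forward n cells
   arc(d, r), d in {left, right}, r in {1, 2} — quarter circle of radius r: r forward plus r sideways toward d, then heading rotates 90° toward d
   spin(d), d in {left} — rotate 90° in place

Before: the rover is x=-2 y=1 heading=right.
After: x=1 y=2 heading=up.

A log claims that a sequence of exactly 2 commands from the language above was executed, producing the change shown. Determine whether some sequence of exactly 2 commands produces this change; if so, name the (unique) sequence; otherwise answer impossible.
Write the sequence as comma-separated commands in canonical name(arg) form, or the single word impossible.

straight(2), arc(left, 1)

key: running arc(left, 1) before straight(2) would end elsewhere — order is forced
initial: x=-2 y=1 heading=right
step 1 (straight(2)): x=0 y=1 heading=right
step 2 (arc(left, 1)): x=1 y=2 heading=up
no other 2-command option fits: unique.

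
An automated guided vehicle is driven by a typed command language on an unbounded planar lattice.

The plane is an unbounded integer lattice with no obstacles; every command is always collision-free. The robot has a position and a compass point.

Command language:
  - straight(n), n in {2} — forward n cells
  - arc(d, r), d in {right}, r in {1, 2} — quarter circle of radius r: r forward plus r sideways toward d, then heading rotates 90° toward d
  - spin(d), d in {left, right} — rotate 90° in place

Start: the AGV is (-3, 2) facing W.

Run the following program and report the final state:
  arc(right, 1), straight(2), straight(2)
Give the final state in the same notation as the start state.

t0: (-3, 2) facing W
t=1 arc(right, 1) ⇒ (-4, 3) facing N
t=2 straight(2) ⇒ (-4, 5) facing N
t=3 straight(2) ⇒ (-4, 7) facing N

(-4, 7) facing N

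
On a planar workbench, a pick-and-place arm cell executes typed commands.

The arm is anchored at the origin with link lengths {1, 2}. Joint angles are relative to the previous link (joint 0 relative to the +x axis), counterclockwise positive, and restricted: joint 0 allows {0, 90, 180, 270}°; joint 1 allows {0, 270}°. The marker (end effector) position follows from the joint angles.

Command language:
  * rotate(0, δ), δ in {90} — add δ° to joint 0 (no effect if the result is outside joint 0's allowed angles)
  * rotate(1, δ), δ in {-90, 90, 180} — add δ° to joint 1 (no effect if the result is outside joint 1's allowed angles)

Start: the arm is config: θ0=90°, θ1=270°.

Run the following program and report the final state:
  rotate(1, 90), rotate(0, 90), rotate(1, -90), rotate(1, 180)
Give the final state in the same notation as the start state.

config: θ0=180°, θ1=270°

from: config: θ0=90°, θ1=270°
step 1 (rotate(1, 90)): config: θ0=90°, θ1=0°
step 2 (rotate(0, 90)): config: θ0=180°, θ1=0°
step 3 (rotate(1, -90)): config: θ0=180°, θ1=270°
step 4 (rotate(1, 180)): config: θ0=180°, θ1=270°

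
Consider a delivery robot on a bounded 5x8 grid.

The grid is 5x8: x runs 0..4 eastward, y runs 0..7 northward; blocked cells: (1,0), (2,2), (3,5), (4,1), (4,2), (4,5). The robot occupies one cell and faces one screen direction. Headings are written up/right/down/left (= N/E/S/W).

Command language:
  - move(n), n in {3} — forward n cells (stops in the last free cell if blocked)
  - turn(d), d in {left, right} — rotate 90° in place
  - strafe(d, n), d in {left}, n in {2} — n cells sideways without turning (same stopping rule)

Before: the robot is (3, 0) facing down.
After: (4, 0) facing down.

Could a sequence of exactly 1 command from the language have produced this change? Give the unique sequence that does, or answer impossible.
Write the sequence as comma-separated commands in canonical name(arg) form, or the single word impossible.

strafe(left, 2)

key: heading stays S — the single command does not turn
t0: (3, 0) facing down
step 1 (strafe(left, 2)): (4, 0) facing down
no other 1-command option fits: unique.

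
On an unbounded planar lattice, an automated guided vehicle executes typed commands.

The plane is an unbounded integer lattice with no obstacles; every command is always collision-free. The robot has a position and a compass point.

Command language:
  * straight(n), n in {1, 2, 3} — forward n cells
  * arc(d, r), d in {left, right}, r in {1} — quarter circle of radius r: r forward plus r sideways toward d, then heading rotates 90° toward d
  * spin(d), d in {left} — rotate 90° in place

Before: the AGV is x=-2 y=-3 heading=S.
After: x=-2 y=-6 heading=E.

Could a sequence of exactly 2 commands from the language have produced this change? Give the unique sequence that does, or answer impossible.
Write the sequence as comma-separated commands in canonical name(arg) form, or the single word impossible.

straight(3), spin(left)

key: running spin(left) before straight(3) would end elsewhere — order is forced
start: x=-2 y=-3 heading=S
t=1 straight(3) ⇒ x=-2 y=-6 heading=S
t=2 spin(left) ⇒ x=-2 y=-6 heading=E
no other 2-command option fits: unique.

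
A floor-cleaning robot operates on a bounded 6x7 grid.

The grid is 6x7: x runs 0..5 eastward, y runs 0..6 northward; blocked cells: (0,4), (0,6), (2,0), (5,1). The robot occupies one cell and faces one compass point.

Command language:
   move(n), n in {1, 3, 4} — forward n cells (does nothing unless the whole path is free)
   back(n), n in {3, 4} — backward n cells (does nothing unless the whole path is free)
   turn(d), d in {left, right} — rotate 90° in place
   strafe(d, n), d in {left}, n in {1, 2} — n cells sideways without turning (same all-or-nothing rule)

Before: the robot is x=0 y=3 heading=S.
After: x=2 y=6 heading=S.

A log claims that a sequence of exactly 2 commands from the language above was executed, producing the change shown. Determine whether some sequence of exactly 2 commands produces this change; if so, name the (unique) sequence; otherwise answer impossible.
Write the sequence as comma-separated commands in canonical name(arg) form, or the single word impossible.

strafe(left, 2), back(3)

key: running back(3) before strafe(left, 2) would end elsewhere — order is forced
t0: x=0 y=3 heading=S
1. strafe(left, 2) → x=2 y=3 heading=S
2. back(3) → x=2 y=6 heading=S
uniquely the one of 81 2-step routes that fits.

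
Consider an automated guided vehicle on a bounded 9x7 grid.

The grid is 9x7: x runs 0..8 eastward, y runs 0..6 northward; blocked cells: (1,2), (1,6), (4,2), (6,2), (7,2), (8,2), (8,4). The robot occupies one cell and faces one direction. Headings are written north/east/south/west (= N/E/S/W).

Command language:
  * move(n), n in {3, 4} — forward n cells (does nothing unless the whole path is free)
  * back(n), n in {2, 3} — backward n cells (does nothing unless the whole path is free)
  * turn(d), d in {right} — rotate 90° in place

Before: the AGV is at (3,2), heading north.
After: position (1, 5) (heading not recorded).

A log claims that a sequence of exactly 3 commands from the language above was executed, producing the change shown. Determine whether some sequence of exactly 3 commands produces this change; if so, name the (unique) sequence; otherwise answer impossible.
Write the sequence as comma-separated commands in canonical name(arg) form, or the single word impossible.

move(3), turn(right), back(2)

key: running back(2) before move(3) would end elsewhere — order is forced
t0: at (3,2), heading north
t=1 move(3) ⇒ at (3,5), heading north
t=2 turn(right) ⇒ at (3,5), heading east
t=3 back(2) ⇒ at (1,5), heading east
no other 3-command option fits: unique.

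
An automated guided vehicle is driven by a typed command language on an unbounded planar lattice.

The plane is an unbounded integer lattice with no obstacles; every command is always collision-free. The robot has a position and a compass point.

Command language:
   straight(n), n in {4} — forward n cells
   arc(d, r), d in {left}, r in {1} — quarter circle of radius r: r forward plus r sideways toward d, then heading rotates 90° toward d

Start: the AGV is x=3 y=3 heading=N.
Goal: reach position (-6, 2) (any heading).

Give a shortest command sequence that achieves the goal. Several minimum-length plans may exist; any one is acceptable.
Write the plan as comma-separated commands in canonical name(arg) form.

arc(left, 1), straight(4), straight(4), arc(left, 1), arc(left, 1)

from: x=3 y=3 heading=N
[1] after arc(left, 1): x=2 y=4 heading=W
[2] after straight(4): x=-2 y=4 heading=W
[3] after straight(4): x=-6 y=4 heading=W
[4] after arc(left, 1): x=-7 y=3 heading=S
[5] after arc(left, 1): x=-6 y=2 heading=E
shorter routes all fall short; 5 is best.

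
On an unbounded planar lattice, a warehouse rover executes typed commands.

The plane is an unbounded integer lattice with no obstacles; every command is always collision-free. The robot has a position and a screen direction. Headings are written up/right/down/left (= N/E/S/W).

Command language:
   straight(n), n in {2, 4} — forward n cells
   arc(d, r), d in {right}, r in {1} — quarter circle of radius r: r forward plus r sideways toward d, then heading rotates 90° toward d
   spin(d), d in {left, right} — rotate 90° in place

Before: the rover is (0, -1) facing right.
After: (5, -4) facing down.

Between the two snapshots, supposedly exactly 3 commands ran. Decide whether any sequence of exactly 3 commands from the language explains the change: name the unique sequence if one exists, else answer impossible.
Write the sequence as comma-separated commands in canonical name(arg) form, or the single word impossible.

key: cell and facing (now S) both changed — the 3 commands mix motion and turning
t0: (0, -1) facing right
[1] after straight(4): (4, -1) facing right
[2] after arc(right, 1): (5, -2) facing down
[3] after straight(2): (5, -4) facing down
no rival 3-sequence matches.

straight(4), arc(right, 1), straight(2)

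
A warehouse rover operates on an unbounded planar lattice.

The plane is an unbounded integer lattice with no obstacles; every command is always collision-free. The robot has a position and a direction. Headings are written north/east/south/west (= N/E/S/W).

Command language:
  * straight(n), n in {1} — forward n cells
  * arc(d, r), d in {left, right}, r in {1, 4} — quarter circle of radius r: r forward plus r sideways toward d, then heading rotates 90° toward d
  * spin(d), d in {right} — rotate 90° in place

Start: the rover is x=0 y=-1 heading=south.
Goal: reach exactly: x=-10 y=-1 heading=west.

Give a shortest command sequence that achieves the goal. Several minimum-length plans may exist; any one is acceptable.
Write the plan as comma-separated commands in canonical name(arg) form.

from: x=0 y=-1 heading=south
t=1 arc(right, 1) ⇒ x=-1 y=-2 heading=west
t=2 arc(left, 4) ⇒ x=-5 y=-6 heading=south
t=3 spin(right) ⇒ x=-5 y=-6 heading=west
t=4 arc(right, 1) ⇒ x=-6 y=-5 heading=north
t=5 arc(left, 4) ⇒ x=-10 y=-1 heading=west
no 4-step plan works, so 5 is optimal.

arc(right, 1), arc(left, 4), spin(right), arc(right, 1), arc(left, 4)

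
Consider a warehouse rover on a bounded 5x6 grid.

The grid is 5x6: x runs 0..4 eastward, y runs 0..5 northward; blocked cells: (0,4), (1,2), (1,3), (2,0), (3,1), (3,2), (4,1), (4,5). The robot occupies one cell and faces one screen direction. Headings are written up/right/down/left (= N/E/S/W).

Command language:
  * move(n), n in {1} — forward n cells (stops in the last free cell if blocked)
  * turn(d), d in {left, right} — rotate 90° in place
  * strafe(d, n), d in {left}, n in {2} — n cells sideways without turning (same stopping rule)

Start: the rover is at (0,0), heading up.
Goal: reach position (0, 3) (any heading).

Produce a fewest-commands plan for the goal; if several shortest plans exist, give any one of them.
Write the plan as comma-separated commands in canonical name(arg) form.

initial: at (0,0), heading up
[1] after turn(right): at (0,0), heading right
[2] after strafe(left, 2): at (0,2), heading right
[3] after strafe(left, 2): at (0,3), heading right
nothing shorter than 3 reaches the goal.

turn(right), strafe(left, 2), strafe(left, 2)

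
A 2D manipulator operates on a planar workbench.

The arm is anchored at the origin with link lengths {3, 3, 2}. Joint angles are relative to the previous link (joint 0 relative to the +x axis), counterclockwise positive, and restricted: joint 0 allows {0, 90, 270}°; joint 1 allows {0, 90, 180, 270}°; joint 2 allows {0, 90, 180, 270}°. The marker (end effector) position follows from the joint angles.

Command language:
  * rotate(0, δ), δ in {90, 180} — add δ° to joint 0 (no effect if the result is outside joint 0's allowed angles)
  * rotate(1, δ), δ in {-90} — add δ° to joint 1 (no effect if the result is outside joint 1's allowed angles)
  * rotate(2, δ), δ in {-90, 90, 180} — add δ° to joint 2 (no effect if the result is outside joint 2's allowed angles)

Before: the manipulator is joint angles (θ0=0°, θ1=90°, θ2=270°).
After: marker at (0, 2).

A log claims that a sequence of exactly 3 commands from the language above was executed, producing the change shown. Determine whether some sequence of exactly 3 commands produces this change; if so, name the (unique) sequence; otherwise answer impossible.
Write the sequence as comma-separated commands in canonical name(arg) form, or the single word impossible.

rotate(1, -90), rotate(1, -90), rotate(1, -90)

t0: joint angles (θ0=0°, θ1=90°, θ2=270°)
1. rotate(1, -90) → joint angles (θ0=0°, θ1=0°, θ2=270°)
2. rotate(1, -90) → joint angles (θ0=0°, θ1=270°, θ2=270°)
3. rotate(1, -90) → joint angles (θ0=0°, θ1=180°, θ2=270°)
no other 3-command option fits: unique.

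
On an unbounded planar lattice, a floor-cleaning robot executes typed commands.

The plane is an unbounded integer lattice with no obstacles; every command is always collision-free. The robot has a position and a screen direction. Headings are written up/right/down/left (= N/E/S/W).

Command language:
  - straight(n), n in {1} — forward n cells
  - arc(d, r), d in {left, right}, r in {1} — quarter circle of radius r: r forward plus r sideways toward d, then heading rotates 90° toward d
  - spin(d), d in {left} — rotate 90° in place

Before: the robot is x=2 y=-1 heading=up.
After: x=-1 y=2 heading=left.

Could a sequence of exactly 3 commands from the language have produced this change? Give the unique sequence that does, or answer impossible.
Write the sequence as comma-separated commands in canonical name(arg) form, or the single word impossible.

key: position moved to (-1,2) AND the heading swung to W — translation plus rotation needed
t0: x=2 y=-1 heading=up
t=1 arc(left, 1) ⇒ x=1 y=0 heading=left
t=2 arc(right, 1) ⇒ x=0 y=1 heading=up
t=3 arc(left, 1) ⇒ x=-1 y=2 heading=left
no rival 3-sequence matches.

arc(left, 1), arc(right, 1), arc(left, 1)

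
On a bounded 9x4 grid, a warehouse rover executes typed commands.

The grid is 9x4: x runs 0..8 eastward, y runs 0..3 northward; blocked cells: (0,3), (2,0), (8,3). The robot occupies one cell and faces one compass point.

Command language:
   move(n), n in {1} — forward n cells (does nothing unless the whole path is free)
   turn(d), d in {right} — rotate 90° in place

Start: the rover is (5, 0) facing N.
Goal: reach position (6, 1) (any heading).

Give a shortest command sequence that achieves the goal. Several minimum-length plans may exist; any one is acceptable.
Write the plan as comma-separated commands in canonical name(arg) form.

t0: (5, 0) facing N
step 1 (move(1)): (5, 1) facing N
step 2 (turn(right)): (5, 1) facing E
step 3 (move(1)): (6, 1) facing E
no 2-step plan works, so 3 is optimal.

move(1), turn(right), move(1)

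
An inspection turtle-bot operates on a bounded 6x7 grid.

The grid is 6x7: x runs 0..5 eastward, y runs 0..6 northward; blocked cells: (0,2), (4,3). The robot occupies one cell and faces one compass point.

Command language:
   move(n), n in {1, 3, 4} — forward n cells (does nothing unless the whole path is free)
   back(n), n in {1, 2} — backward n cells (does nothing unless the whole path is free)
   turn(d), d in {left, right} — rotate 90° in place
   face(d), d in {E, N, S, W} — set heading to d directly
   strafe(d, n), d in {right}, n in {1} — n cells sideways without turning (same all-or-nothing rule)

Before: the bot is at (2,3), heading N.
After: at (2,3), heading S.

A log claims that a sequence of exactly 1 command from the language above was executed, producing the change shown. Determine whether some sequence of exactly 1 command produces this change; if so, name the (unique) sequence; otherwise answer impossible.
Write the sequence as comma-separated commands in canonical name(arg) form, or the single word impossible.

key: parked at (2,3) the whole time — nothing moves the robot
initial: at (2,3), heading N
step 1 (face(S)): at (2,3), heading S
all 12 alternatives checked — unique.

face(S)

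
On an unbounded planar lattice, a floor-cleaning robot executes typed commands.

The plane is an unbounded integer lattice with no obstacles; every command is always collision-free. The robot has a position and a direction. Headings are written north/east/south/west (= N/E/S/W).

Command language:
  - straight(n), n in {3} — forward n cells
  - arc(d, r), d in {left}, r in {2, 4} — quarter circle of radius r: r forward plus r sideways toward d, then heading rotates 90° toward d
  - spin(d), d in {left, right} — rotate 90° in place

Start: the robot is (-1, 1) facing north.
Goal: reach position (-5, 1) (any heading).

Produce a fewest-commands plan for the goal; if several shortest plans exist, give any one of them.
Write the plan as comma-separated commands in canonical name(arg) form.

arc(left, 2), arc(left, 2)

initial: (-1, 1) facing north
step 1 (arc(left, 2)): (-3, 3) facing west
step 2 (arc(left, 2)): (-5, 1) facing south
no 1-step plan works, so 2 is optimal.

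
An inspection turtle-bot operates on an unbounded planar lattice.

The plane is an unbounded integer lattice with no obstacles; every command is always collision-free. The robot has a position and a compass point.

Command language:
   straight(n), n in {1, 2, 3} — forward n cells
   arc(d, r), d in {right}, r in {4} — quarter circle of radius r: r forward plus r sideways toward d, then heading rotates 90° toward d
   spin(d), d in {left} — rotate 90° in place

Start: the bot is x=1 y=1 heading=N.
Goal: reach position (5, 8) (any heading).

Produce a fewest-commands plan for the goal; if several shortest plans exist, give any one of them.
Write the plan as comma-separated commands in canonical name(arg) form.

initial: x=1 y=1 heading=N
step 1 (straight(3)): x=1 y=4 heading=N
step 2 (arc(right, 4)): x=5 y=8 heading=E
no 1-step plan works, so 2 is optimal.

straight(3), arc(right, 4)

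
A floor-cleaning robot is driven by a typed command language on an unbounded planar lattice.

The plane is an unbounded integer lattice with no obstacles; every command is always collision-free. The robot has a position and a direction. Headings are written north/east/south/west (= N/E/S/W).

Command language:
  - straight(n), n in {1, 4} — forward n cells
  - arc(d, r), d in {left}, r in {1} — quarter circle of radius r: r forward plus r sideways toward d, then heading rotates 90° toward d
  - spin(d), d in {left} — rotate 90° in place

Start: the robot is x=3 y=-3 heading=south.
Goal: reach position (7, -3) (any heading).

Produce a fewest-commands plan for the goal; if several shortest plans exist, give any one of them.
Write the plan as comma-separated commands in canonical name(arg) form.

spin(left), straight(4)

begin: x=3 y=-3 heading=south
1. spin(left) → x=3 y=-3 heading=east
2. straight(4) → x=7 y=-3 heading=east
shorter routes all fall short; 2 is best.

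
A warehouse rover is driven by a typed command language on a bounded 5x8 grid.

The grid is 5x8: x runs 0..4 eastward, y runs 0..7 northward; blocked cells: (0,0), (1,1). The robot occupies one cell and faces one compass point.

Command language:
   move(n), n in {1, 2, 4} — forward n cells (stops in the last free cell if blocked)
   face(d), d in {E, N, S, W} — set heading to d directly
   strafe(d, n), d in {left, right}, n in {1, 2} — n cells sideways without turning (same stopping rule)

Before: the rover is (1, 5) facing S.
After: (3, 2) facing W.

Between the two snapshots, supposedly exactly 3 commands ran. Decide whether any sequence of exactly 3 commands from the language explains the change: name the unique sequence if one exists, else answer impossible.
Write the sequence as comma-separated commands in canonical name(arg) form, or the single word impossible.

move(4), strafe(left, 2), face(W)

key: move(4) is stopped early by the blocked cell at (1,1)
start: (1, 5) facing S
1. move(4) → (1, 2) facing S
2. strafe(left, 2) → (3, 2) facing S
3. face(W) → (3, 2) facing W
no other 3-command option fits: unique.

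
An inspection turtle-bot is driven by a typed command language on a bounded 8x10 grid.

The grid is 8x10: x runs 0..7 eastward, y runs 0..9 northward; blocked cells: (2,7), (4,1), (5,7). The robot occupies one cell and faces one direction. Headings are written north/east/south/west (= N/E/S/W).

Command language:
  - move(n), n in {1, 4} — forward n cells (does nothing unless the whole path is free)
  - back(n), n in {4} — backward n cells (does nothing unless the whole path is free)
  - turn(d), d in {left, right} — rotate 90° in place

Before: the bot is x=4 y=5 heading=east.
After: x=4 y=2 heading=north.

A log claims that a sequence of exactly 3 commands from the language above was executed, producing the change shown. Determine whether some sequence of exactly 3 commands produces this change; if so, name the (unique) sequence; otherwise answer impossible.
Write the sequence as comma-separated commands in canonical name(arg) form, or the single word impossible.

turn(left), move(1), back(4)

key: position moved to (4,2) AND the heading swung to N — translation plus rotation needed
start: x=4 y=5 heading=east
step 1 (turn(left)): x=4 y=5 heading=north
step 2 (move(1)): x=4 y=6 heading=north
step 3 (back(4)): x=4 y=2 heading=north
all 125 alternatives checked — unique.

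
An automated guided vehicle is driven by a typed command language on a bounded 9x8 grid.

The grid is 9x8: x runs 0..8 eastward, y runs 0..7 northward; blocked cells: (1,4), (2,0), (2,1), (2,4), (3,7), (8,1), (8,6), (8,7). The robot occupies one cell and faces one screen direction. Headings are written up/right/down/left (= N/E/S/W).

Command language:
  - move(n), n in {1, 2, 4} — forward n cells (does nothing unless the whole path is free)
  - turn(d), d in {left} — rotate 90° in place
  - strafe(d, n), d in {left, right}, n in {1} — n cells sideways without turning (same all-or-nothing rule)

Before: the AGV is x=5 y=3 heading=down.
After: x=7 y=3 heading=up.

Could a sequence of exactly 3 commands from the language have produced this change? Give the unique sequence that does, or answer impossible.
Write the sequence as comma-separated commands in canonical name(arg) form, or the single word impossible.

turn(left), move(2), turn(left)

key: cell and facing (now N) both changed — the 3 commands mix motion and turning
t0: x=5 y=3 heading=down
t=1 turn(left) ⇒ x=5 y=3 heading=right
t=2 move(2) ⇒ x=7 y=3 heading=right
t=3 turn(left) ⇒ x=7 y=3 heading=up
no other 3-command option fits: unique.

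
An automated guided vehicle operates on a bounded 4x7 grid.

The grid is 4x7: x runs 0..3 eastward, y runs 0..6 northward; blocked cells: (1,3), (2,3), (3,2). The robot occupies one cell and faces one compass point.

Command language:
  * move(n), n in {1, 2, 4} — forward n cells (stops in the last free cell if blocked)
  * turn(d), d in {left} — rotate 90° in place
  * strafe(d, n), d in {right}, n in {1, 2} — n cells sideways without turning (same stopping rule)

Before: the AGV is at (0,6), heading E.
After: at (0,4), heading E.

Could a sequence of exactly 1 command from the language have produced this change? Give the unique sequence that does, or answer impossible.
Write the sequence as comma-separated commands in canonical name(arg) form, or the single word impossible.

key: still facing E — the one step turns nothing
t0: at (0,6), heading E
1. strafe(right, 2) → at (0,4), heading E
no other 1-command option fits: unique.

strafe(right, 2)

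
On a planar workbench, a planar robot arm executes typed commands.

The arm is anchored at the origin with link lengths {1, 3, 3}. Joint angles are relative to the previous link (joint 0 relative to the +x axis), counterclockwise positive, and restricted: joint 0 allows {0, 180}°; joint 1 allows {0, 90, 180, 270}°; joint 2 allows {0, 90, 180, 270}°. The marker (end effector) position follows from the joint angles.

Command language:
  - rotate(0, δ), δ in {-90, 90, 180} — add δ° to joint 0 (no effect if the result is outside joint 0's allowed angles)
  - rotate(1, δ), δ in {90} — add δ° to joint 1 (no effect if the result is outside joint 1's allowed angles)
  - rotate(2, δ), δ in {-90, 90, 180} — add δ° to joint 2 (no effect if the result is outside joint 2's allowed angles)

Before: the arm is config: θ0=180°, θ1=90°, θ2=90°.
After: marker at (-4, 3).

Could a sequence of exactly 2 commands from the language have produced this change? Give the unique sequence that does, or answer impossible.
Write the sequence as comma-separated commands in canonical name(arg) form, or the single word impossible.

initial: config: θ0=180°, θ1=90°, θ2=90°
1. rotate(1, 90) → config: θ0=180°, θ1=180°, θ2=90°
2. rotate(1, 90) → config: θ0=180°, θ1=270°, θ2=90°
uniquely the one of 49 2-step routes that fits.

rotate(1, 90), rotate(1, 90)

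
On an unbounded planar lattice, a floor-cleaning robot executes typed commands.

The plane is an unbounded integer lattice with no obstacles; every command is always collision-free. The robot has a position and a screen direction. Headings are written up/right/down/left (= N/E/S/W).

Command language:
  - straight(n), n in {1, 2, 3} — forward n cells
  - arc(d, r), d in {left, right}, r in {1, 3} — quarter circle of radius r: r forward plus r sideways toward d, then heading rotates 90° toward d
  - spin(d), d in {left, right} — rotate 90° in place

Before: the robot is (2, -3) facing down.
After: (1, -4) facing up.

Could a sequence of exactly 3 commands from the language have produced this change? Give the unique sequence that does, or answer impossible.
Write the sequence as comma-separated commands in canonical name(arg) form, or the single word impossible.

key: position moved to (1,-4) AND the heading swung to N — translation plus rotation needed
begin: (2, -3) facing down
t=1 straight(2) ⇒ (2, -5) facing down
t=2 spin(right) ⇒ (2, -5) facing left
t=3 arc(right, 1) ⇒ (1, -4) facing up
all 729 alternatives checked — unique.

straight(2), spin(right), arc(right, 1)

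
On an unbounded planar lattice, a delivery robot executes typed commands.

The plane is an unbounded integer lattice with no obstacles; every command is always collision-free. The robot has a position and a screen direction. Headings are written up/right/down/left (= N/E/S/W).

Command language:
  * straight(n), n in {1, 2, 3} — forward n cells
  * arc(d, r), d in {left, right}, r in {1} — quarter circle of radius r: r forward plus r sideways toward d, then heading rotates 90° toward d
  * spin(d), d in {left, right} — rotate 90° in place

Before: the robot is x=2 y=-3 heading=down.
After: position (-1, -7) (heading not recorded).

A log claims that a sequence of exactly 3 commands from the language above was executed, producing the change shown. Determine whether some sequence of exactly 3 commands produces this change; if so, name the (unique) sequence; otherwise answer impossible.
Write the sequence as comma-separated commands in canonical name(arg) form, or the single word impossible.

key: order matters: swapping straight(3) and straight(2) lands elsewhere
begin: x=2 y=-3 heading=down
[1] after straight(3): x=2 y=-6 heading=down
[2] after arc(right, 1): x=1 y=-7 heading=left
[3] after straight(2): x=-1 y=-7 heading=left
no other 3-command option fits: unique.

straight(3), arc(right, 1), straight(2)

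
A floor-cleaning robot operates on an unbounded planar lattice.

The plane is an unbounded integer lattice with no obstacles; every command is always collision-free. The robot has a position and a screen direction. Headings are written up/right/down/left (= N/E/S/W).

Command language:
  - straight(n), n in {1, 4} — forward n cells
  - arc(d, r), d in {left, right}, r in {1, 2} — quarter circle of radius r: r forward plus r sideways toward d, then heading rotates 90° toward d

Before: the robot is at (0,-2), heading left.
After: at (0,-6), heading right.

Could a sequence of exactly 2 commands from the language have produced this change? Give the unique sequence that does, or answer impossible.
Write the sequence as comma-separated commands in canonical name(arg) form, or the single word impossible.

arc(left, 2), arc(left, 2)

key: cell and facing (now E) both changed — the 2 commands mix motion and turning
start: at (0,-2), heading left
step 1 (arc(left, 2)): at (-2,-4), heading down
step 2 (arc(left, 2)): at (0,-6), heading right
all 36 alternatives checked — unique.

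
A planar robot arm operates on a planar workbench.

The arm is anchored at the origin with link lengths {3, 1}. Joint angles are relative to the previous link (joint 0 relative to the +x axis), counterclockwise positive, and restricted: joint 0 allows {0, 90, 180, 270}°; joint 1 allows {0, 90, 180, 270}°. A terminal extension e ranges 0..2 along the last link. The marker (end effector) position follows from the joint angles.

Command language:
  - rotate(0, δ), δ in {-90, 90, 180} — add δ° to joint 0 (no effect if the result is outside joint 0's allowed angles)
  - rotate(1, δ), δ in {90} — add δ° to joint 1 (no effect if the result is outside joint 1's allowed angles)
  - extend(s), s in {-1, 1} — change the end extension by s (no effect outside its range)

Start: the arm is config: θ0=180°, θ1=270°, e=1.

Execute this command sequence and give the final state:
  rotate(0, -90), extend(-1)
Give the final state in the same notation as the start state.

from: config: θ0=180°, θ1=270°, e=1
step 1 (rotate(0, -90)): config: θ0=90°, θ1=270°, e=1
step 2 (extend(-1)): config: θ0=90°, θ1=270°, e=0

config: θ0=90°, θ1=270°, e=0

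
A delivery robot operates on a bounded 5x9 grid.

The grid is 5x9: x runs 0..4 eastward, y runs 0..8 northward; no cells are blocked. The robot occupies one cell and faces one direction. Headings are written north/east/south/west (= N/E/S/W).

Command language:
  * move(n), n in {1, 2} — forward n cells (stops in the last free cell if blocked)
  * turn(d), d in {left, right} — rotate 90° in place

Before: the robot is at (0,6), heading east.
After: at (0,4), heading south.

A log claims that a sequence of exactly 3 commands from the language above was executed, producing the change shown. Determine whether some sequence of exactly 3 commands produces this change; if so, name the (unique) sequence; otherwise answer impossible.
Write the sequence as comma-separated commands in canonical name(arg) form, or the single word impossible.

turn(right), move(1), move(1)

key: order matters: swapping turn(right) and move(1) lands elsewhere
initial: at (0,6), heading east
[1] after turn(right): at (0,6), heading south
[2] after move(1): at (0,5), heading south
[3] after move(1): at (0,4), heading south
no rival 3-sequence matches.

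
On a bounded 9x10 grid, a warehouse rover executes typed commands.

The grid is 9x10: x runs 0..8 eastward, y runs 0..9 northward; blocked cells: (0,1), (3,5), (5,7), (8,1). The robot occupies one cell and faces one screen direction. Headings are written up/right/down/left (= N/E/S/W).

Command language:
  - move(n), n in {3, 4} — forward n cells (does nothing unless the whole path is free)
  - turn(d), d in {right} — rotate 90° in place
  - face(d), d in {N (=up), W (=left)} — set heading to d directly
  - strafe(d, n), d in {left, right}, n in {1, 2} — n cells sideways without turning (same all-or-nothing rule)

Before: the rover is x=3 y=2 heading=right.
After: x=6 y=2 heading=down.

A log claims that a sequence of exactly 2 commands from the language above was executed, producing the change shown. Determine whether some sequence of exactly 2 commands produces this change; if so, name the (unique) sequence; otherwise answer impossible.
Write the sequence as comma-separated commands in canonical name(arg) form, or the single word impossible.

move(3), turn(right)

key: cell and facing (now S) both changed — the 2 commands mix motion and turning
initial: x=3 y=2 heading=right
t=1 move(3) ⇒ x=6 y=2 heading=right
t=2 turn(right) ⇒ x=6 y=2 heading=down
uniquely the one of 81 2-step routes that fits.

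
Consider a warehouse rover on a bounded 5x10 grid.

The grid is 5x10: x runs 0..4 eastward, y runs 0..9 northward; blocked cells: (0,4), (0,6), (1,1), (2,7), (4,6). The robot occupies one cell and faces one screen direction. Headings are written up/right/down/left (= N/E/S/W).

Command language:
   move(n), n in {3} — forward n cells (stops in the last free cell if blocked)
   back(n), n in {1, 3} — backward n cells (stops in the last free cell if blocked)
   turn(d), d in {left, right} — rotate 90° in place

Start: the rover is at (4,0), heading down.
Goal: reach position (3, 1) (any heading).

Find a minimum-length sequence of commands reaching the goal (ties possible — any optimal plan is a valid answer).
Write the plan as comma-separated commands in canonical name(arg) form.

back(1), turn(left), back(1)

initial: at (4,0), heading down
[1] after back(1): at (4,1), heading down
[2] after turn(left): at (4,1), heading right
[3] after back(1): at (3,1), heading right
minimal: 3 command(s), checked below 3.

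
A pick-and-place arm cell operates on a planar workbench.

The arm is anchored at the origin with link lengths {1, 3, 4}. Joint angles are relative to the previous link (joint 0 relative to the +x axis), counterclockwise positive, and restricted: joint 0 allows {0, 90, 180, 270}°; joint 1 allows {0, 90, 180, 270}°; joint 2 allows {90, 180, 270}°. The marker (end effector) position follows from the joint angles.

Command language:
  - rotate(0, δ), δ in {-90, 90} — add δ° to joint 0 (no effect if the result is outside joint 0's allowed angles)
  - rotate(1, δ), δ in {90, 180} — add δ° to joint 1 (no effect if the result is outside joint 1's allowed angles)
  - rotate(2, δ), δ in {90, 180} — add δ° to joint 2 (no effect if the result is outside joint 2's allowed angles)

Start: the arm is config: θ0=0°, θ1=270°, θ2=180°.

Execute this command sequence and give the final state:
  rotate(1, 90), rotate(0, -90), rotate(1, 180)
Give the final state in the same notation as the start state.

config: θ0=270°, θ1=180°, θ2=180°

begin: config: θ0=0°, θ1=270°, θ2=180°
[1] after rotate(1, 90): config: θ0=0°, θ1=0°, θ2=180°
[2] after rotate(0, -90): config: θ0=270°, θ1=0°, θ2=180°
[3] after rotate(1, 180): config: θ0=270°, θ1=180°, θ2=180°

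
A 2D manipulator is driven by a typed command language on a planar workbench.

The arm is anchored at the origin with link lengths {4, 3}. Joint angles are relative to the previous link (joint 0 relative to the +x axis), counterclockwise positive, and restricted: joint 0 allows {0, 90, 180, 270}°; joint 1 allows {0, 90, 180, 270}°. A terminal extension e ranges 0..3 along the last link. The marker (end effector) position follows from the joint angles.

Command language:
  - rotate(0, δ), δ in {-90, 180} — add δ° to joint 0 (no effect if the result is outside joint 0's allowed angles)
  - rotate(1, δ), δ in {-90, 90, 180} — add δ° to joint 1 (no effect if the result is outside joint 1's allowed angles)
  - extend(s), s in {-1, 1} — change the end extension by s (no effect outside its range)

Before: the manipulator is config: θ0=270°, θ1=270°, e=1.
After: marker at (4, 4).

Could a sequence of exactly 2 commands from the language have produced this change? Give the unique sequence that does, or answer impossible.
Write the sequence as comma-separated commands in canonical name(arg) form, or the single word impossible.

initial: config: θ0=270°, θ1=270°, e=1
step 1 (rotate(0, -90)): config: θ0=180°, θ1=270°, e=1
step 2 (rotate(0, -90)): config: θ0=90°, θ1=270°, e=1
all 49 alternatives checked — unique.

rotate(0, -90), rotate(0, -90)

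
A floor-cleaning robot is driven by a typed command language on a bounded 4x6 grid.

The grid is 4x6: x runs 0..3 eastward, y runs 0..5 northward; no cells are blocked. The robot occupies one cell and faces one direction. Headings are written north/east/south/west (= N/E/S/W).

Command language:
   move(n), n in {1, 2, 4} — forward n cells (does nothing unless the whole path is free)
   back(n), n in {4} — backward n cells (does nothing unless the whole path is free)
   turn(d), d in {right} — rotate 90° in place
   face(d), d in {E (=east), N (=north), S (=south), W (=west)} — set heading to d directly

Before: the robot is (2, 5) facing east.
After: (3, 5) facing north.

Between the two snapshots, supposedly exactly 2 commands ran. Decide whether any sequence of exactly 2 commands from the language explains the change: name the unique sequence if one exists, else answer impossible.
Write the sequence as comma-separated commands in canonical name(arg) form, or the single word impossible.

move(1), face(N)

key: running face(N) before move(1) would end elsewhere — order is forced
initial: (2, 5) facing east
[1] after move(1): (3, 5) facing east
[2] after face(N): (3, 5) facing north
all 81 alternatives checked — unique.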